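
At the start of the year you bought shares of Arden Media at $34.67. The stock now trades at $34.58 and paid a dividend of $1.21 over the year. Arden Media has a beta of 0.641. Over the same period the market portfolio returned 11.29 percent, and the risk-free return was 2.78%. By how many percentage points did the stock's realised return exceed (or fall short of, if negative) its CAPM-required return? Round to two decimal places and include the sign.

-5.00%

Realised HPR = (P1 + D1 − P0) / P0 = (34.58 + 1.21 − 34.67) / 34.67 = 1.12 / 34.67 = 3.2305%
MRP = 11.29% − 2.78% = 8.51%
CAPM required = R_f + β·MRP = 2.78% + 0.641 × 8.51% = 8.23491%
α = realised − required = 3.2305% − 8.23491% = -5.00%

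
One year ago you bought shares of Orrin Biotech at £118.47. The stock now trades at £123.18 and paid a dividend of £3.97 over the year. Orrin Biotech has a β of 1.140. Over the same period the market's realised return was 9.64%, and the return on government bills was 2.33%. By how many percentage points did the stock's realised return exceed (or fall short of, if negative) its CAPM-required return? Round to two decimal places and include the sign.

Realised HPR = (P1 + D1 − P0) / P0 = (123.18 + 3.97 − 118.47) / 118.47 = 8.68 / 118.47 = 7.3267%
MRP = 9.64% − 2.33% = 7.31%
CAPM required = R_f + β·MRP = 2.33% + 1.140 × 7.31% = 10.66340%
α = realised − required = 7.3267% − 10.66340% = -3.34%

-3.34%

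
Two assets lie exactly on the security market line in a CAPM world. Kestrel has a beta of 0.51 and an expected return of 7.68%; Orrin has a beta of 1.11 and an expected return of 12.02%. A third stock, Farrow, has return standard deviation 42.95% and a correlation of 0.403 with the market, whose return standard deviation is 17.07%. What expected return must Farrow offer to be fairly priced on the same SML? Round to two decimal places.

11.33%

MRP = (12.02% − 7.68%) / (1.11 − 0.51) = 7.2333%
R_f = 7.68% − 0.51 × 7.2333% = 3.9910%
β_Farrow = ρ·σ_i/σ_m = 0.403 × 42.95 / 17.07 = 1.0140
E(R_Farrow) = R_f + β × MRP = 3.9910% + 1.0140 × 7.2333% = 11.33%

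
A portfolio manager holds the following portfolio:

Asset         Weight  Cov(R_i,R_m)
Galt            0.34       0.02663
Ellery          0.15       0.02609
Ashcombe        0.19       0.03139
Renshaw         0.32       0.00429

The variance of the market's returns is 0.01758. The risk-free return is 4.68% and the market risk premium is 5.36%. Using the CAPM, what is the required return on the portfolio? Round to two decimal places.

β_Galt = 0.02663 / 0.01758 = 1.5148
β_Ellery = 0.02609 / 0.01758 = 1.4841
β_Ashcombe = 0.03139 / 0.01758 = 1.7856
β_Renshaw = 0.00429 / 0.01758 = 0.2440
β_P = Σ w_i β_i = 0.34×1.5148 + 0.15×1.4841 + 0.19×1.7856 + 0.32×0.2440 = 1.1550
E(R_P) = R_f + β_P × MRP = 4.68% + 1.1550 × 5.36% = 10.87%

10.87%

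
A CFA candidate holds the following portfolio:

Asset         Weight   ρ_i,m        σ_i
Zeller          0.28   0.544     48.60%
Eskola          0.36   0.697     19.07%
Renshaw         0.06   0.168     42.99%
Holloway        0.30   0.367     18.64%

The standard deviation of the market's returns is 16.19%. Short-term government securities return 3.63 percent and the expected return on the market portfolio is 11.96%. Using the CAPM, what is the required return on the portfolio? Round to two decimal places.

β_Zeller = 0.544 × 48.60% / 16.19% = 1.6330
β_Eskola = 0.697 × 19.07% / 16.19% = 0.8210
β_Renshaw = 0.168 × 42.99% / 16.19% = 0.4461
β_Holloway = 0.367 × 18.64% / 16.19% = 0.4225
β_P = Σ w_i β_i = 0.28×1.6330 + 0.36×0.8210 + 0.06×0.4461 + 0.30×0.4225 = 0.9063
MRP = 11.96% − 3.63% = 8.33%
E(R_P) = R_f + β_P × MRP = 3.63% + 0.9063 × 8.33% = 11.18%

11.18%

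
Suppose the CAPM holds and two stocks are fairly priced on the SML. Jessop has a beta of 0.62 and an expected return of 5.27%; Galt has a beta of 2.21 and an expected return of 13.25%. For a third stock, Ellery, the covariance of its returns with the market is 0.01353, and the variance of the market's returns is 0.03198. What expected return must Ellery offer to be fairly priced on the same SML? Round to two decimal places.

4.28%

MRP = (13.25% − 5.27%) / (2.21 − 0.62) = 5.0189%
R_f = 5.27% − 0.62 × 5.0189% = 2.1583%
β_Ellery = Cov / Var(R_m) = 0.01353 / 0.03198 = 0.4231
E(R_Ellery) = R_f + β × MRP = 2.1583% + 0.4231 × 5.0189% = 4.28%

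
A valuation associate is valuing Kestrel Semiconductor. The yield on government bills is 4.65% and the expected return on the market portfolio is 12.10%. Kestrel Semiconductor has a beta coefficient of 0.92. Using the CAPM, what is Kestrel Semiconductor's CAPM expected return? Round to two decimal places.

Market risk premium = E(R_m) − R_f = 12.10% − 4.65% = 7.45%
E(R) = R_f + β × MRP = 4.65% + 0.92 × 7.45% = 11.50%

11.50%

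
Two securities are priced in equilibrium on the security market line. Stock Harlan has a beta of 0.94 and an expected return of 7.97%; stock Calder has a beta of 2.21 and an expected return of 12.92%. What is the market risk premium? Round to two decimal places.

Both satisfy E(R) = R_f + β·MRP, so the slope of the SML is
MRP = (12.92% − 7.97%) / (2.21 − 0.94) = 4.95% / 1.27 = 3.8976%

3.90%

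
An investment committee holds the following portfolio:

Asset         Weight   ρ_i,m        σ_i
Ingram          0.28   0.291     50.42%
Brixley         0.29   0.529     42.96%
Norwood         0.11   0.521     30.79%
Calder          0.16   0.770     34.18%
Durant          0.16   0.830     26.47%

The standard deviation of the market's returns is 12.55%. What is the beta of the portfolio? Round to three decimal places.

1.609

β_Ingram = 0.291 × 50.42% / 12.55% = 1.1691
β_Brixley = 0.529 × 42.96% / 12.55% = 1.8108
β_Norwood = 0.521 × 30.79% / 12.55% = 1.2782
β_Calder = 0.770 × 34.18% / 12.55% = 2.0971
β_Durant = 0.830 × 26.47% / 12.55% = 1.7506
β_P = Σ w_i β_i = 0.28×1.1691 + 0.29×1.8108 + 0.11×1.2782 + 0.16×2.0971 + 0.16×1.7506 = 1.6087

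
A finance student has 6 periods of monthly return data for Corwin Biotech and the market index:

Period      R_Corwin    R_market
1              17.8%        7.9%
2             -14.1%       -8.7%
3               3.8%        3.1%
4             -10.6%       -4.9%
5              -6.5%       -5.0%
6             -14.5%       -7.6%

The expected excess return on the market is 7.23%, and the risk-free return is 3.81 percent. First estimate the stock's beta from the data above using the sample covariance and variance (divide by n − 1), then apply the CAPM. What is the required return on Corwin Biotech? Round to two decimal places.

17.49%

Mean R_i = (17.8 − 14.1 + 3.8 − 10.6 − 6.5 − 14.5) / 6 = -4.0167%
Mean R_m = (7.9 − 8.7 + 3.1 − 4.9 − 5.0 − 7.6) / 6 = -2.5333%
Σ(R_i − R̄_i)(R_m − R̄_m) = 408.6567  ⇒  Cov = 408.6567 / 5 = 81.7313
Σ(R_m − R̄_m)² = 215.9733  ⇒  Var(R_m) = 215.9733 / 5 = 43.1947
β = Cov / Var(R_m) = 81.7313 / 43.1947 = 1.8922
E(R) = R_f + β × MRP = 3.81% + 1.8922 × 7.23% = 17.49%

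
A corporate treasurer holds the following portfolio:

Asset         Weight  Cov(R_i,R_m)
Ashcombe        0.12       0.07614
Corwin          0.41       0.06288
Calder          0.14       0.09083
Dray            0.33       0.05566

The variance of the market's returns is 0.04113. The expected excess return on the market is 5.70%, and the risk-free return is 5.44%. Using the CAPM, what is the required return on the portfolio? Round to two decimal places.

β_Ashcombe = 0.07614 / 0.04113 = 1.8512
β_Corwin = 0.06288 / 0.04113 = 1.5288
β_Calder = 0.09083 / 0.04113 = 2.2084
β_Dray = 0.05566 / 0.04113 = 1.3533
β_P = Σ w_i β_i = 0.12×1.8512 + 0.41×1.5288 + 0.14×2.2084 + 0.33×1.3533 = 1.6047
E(R_P) = R_f + β_P × MRP = 5.44% + 1.6047 × 5.70% = 14.59%

14.59%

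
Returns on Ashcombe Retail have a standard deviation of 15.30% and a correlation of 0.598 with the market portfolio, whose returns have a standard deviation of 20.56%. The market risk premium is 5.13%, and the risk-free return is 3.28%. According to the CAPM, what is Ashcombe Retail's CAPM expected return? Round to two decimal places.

5.56%

β = ρ × σ_i / σ_m = 0.598 × 15.30% / 20.56% = 0.4450
E(R) = 3.28% + 0.4450 × 5.13% = 5.56%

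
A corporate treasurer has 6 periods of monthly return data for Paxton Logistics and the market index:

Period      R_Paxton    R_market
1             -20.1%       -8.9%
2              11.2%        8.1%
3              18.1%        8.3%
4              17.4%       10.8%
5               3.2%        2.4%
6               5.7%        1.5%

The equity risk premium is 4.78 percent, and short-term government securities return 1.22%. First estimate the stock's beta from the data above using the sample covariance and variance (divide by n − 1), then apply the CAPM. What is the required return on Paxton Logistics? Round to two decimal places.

10.41%

Mean R_i = (-20.1 + 11.2 + 18.1 + 17.4 + 3.2 + 5.7) / 6 = 5.9167%
Mean R_m = (-8.9 + 8.1 + 8.3 + 10.8 + 2.4 + 1.5) / 6 = 3.7000%
Σ(R_i − R̄_i)(R_m − R̄_m) = 492.6400  ⇒  Cov = 492.6400 / 5 = 98.5280
Σ(R_m − R̄_m)² = 256.2200  ⇒  Var(R_m) = 256.2200 / 5 = 51.2440
β = Cov / Var(R_m) = 98.5280 / 51.2440 = 1.9227
E(R) = R_f + β × MRP = 1.22% + 1.9227 × 4.78% = 10.41%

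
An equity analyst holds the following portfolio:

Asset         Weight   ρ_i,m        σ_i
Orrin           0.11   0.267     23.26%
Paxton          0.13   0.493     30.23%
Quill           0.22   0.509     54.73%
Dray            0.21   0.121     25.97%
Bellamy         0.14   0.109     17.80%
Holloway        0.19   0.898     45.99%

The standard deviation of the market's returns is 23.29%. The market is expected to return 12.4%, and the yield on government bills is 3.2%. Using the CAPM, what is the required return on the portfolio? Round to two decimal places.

10.12%

β_Orrin = 0.267 × 23.26% / 23.29% = 0.2667
β_Paxton = 0.493 × 30.23% / 23.29% = 0.6399
β_Quill = 0.509 × 54.73% / 23.29% = 1.1961
β_Dray = 0.121 × 25.97% / 23.29% = 0.1349
β_Bellamy = 0.109 × 17.80% / 23.29% = 0.0833
β_Holloway = 0.898 × 45.99% / 23.29% = 1.7733
β_P = Σ w_i β_i = 0.11×0.2667 + 0.13×0.6399 + 0.22×1.1961 + 0.21×0.1349 + 0.14×0.0833 + 0.19×1.7733 = 0.7526
MRP = 12.4% − 3.2% = 9.20%
E(R_P) = R_f + β_P × MRP = 3.2% + 0.7526 × 9.2% = 10.12%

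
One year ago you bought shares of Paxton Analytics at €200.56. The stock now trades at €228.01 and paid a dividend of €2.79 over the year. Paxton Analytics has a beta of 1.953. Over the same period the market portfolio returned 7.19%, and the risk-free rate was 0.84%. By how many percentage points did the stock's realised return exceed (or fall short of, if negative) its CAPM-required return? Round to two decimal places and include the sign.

+1.84%

Realised HPR = (P1 + D1 − P0) / P0 = (228.01 + 2.79 − 200.56) / 200.56 = 30.24 / 200.56 = 15.0778%
MRP = 7.19% − 0.84% = 6.35%
CAPM required = R_f + β·MRP = 0.84% + 1.953 × 6.35% = 13.24155%
α = realised − required = 15.0778% − 13.24155% = +1.84%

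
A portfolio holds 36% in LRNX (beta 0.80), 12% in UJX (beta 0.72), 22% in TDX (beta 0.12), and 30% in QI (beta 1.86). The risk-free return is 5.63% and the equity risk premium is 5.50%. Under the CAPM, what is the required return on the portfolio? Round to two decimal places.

10.90%

β_P = Σ w_i β_i = 0.36×0.80 + 0.12×0.72 + 0.22×0.12 + 0.30×1.86 = 0.9588
E(R_P) = R_f + β_P × MRP = 5.63% + 0.9588 × 5.50% = 10.90%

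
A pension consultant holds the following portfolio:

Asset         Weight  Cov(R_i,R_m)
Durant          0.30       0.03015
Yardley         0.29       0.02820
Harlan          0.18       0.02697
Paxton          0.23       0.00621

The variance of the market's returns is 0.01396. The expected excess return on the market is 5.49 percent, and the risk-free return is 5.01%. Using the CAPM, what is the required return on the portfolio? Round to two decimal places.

β_Durant = 0.03015 / 0.01396 = 2.1597
β_Yardley = 0.02820 / 0.01396 = 2.0201
β_Harlan = 0.02697 / 0.01396 = 1.9319
β_Paxton = 0.00621 / 0.01396 = 0.4448
β_P = Σ w_i β_i = 0.30×2.1597 + 0.29×2.0201 + 0.18×1.9319 + 0.23×0.4448 = 1.6838
E(R_P) = R_f + β_P × MRP = 5.01% + 1.6838 × 5.49% = 14.25%

14.25%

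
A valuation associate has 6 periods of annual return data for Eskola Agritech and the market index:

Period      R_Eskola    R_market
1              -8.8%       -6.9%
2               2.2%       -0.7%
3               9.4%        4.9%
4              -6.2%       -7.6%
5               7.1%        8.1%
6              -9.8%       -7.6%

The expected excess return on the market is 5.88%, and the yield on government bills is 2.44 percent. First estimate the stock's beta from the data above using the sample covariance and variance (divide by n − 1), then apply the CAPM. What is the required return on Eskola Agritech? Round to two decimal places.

Mean R_i = (-8.8 + 2.2 + 9.4 − 6.2 + 7.1 − 9.8) / 6 = -1.0167%
Mean R_m = (-6.9 − 0.7 + 4.9 − 7.6 + 8.1 − 7.6) / 6 = -1.6333%
Σ(R_i − R̄_i)(R_m − R̄_m) = 274.3867  ⇒  Cov = 274.3867 / 5 = 54.8773
Σ(R_m − R̄_m)² = 237.2333  ⇒  Var(R_m) = 237.2333 / 5 = 47.4467
β = Cov / Var(R_m) = 54.8773 / 47.4467 = 1.1566
E(R) = R_f + β × MRP = 2.44% + 1.1566 × 5.88% = 9.24%

9.24%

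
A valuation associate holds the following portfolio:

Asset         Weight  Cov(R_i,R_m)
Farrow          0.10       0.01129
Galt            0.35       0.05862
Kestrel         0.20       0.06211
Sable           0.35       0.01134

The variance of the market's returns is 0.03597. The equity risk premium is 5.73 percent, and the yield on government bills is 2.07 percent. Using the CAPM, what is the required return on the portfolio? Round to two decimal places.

β_Farrow = 0.01129 / 0.03597 = 0.3139
β_Galt = 0.05862 / 0.03597 = 1.6297
β_Kestrel = 0.06211 / 0.03597 = 1.7267
β_Sable = 0.01134 / 0.03597 = 0.3153
β_P = Σ w_i β_i = 0.10×0.3139 + 0.35×1.6297 + 0.20×1.7267 + 0.35×0.3153 = 1.0575
E(R_P) = R_f + β_P × MRP = 2.07% + 1.0575 × 5.73% = 8.13%

8.13%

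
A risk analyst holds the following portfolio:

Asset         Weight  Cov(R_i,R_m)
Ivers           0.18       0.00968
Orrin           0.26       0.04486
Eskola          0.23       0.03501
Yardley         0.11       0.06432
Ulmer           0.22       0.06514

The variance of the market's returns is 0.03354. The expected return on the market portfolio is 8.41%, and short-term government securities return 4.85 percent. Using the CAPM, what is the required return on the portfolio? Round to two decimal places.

β_Ivers = 0.00968 / 0.03354 = 0.2886
β_Orrin = 0.04486 / 0.03354 = 1.3375
β_Eskola = 0.03501 / 0.03354 = 1.0438
β_Yardley = 0.06432 / 0.03354 = 1.9177
β_Ulmer = 0.06514 / 0.03354 = 1.9422
β_P = Σ w_i β_i = 0.18×0.2886 + 0.26×1.3375 + 0.23×1.0438 + 0.11×1.9177 + 0.22×1.9422 = 1.2780
MRP = 8.41% − 4.85% = 3.56%
E(R_P) = R_f + β_P × MRP = 4.85% + 1.2780 × 3.56% = 9.40%

9.40%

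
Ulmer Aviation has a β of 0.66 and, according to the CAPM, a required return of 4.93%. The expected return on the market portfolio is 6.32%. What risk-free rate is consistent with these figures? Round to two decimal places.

E(R) = R_f + β(E(R_m) − R_f) = R_f(1 − β) + β·E(R_m)
4.93% = R_f × (1 − 0.66) + 0.66 × 6.32%
4.93% = R_f × 0.34 + 4.1712%
R_f = (4.93% − 4.1712%) / 0.34 = 2.23%

2.23%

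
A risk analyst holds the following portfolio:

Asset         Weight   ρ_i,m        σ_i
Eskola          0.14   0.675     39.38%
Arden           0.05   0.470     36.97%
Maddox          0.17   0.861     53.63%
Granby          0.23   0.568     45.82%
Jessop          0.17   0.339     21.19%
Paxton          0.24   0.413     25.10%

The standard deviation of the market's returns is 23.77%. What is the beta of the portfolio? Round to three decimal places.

0.931

β_Eskola = 0.675 × 39.38% / 23.77% = 1.1183
β_Arden = 0.470 × 36.97% / 23.77% = 0.7310
β_Maddox = 0.861 × 53.63% / 23.77% = 1.9426
β_Granby = 0.568 × 45.82% / 23.77% = 1.0949
β_Jessop = 0.339 × 21.19% / 23.77% = 0.3022
β_Paxton = 0.413 × 25.10% / 23.77% = 0.4361
β_P = Σ w_i β_i = 0.14×1.1183 + 0.05×0.7310 + 0.17×1.9426 + 0.23×1.0949 + 0.17×0.3022 + 0.24×0.4361 = 0.9312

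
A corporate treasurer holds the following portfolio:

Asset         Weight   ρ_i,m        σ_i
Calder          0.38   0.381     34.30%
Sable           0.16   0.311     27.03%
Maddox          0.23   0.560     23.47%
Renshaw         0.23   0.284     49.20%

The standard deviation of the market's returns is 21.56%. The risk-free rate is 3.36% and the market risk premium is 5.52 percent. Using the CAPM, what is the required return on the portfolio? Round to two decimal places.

6.57%

β_Calder = 0.381 × 34.30% / 21.56% = 0.6061
β_Sable = 0.311 × 27.03% / 21.56% = 0.3899
β_Maddox = 0.560 × 23.47% / 21.56% = 0.6096
β_Renshaw = 0.284 × 49.20% / 21.56% = 0.6481
β_P = Σ w_i β_i = 0.38×0.6061 + 0.16×0.3899 + 0.23×0.6096 + 0.23×0.6481 = 0.5820
E(R_P) = R_f + β_P × MRP = 3.36% + 0.5820 × 5.52% = 6.57%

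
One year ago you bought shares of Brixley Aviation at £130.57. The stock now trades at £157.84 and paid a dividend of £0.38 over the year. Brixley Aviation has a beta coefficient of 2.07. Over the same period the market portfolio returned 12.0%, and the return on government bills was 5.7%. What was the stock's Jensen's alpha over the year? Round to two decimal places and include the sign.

Realised HPR = (P1 + D1 − P0) / P0 = (157.84 + 0.38 − 130.57) / 130.57 = 27.65 / 130.57 = 21.1764%
MRP = 12.0% − 5.7% = 6.30%
CAPM required = R_f + β·MRP = 5.7% + 2.07 × 6.3% = 18.7410%
α = realised − required = 21.1764% − 18.7410% = +2.44%

+2.44%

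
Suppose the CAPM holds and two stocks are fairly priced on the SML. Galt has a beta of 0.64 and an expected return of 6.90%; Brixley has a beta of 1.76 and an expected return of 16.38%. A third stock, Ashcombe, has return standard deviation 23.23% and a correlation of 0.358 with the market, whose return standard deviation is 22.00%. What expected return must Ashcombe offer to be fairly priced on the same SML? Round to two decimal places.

4.68%

MRP = (16.38% − 6.90%) / (1.76 − 0.64) = 8.4643%
R_f = 6.90% − 0.64 × 8.4643% = 1.4828%
β_Ashcombe = ρ·σ_i/σ_m = 0.358 × 23.23 / 22.00 = 0.3780
E(R_Ashcombe) = R_f + β × MRP = 1.4828% + 0.3780 × 8.4643% = 4.68%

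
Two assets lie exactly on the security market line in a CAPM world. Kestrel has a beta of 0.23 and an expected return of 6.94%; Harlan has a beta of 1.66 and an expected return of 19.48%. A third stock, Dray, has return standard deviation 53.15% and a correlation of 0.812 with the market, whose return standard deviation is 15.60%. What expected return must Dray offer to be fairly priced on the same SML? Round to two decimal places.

29.18%

MRP = (19.48% − 6.94%) / (1.66 − 0.23) = 8.7692%
R_f = 6.94% − 0.23 × 8.7692% = 4.9231%
β_Dray = ρ·σ_i/σ_m = 0.812 × 53.15 / 15.60 = 2.7665
E(R_Dray) = R_f + β × MRP = 4.9231% + 2.7665 × 8.7692% = 29.18%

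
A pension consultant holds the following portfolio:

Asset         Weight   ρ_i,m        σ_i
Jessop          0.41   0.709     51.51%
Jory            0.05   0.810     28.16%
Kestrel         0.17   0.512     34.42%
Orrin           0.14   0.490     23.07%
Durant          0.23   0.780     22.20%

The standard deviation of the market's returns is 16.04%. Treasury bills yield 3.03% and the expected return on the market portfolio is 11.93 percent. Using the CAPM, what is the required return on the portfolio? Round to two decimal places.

16.72%

β_Jessop = 0.709 × 51.51% / 16.04% = 2.2768
β_Jory = 0.810 × 28.16% / 16.04% = 1.4220
β_Kestrel = 0.512 × 34.42% / 16.04% = 1.0987
β_Orrin = 0.490 × 23.07% / 16.04% = 0.7048
β_Durant = 0.780 × 22.20% / 16.04% = 1.0796
β_P = Σ w_i β_i = 0.41×2.2768 + 0.05×1.4220 + 0.17×1.0987 + 0.14×0.7048 + 0.23×1.0796 = 1.5383
MRP = 11.93% − 3.03% = 8.90%
E(R_P) = R_f + β_P × MRP = 3.03% + 1.5383 × 8.90% = 16.72%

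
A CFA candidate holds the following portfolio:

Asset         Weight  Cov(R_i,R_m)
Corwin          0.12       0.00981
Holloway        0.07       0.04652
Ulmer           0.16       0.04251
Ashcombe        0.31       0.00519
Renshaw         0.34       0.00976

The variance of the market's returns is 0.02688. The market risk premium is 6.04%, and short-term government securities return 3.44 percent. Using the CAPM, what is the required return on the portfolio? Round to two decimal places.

β_Corwin = 0.00981 / 0.02688 = 0.3650
β_Holloway = 0.04652 / 0.02688 = 1.7307
β_Ulmer = 0.04251 / 0.02688 = 1.5815
β_Ashcombe = 0.00519 / 0.02688 = 0.1931
β_Renshaw = 0.00976 / 0.02688 = 0.3631
β_P = Σ w_i β_i = 0.12×0.3650 + 0.07×1.7307 + 0.16×1.5815 + 0.31×0.1931 + 0.34×0.3631 = 0.6013
E(R_P) = R_f + β_P × MRP = 3.44% + 0.6013 × 6.04% = 7.07%

7.07%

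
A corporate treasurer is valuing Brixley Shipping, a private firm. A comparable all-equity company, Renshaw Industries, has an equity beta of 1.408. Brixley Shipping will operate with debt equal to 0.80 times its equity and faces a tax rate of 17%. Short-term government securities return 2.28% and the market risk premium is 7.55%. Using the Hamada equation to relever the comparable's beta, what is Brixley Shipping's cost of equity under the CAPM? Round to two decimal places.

19.97%

β_L = β_U × [1 + (1 − t)(D/E)] = 1.408 × [1 + (1 − 0.17) × 0.80]
    = 1.408 × [1 + 0.83 × 0.80] = 1.408 × 1.6640 = 2.3429
E(R) = R_f + β_L × MRP = 2.28% + 2.3429 × 7.55% = 19.97%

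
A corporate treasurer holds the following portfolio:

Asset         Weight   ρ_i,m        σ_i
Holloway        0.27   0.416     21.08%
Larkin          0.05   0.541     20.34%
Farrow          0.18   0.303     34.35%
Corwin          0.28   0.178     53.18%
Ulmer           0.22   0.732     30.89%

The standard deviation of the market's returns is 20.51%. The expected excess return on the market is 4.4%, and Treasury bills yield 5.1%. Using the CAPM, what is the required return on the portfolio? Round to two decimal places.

7.76%

β_Holloway = 0.416 × 21.08% / 20.51% = 0.4276
β_Larkin = 0.541 × 20.34% / 20.51% = 0.5365
β_Farrow = 0.303 × 34.35% / 20.51% = 0.5075
β_Corwin = 0.178 × 53.18% / 20.51% = 0.4615
β_Ulmer = 0.732 × 30.89% / 20.51% = 1.1025
β_P = Σ w_i β_i = 0.27×0.4276 + 0.05×0.5365 + 0.18×0.5075 + 0.28×0.4615 + 0.22×1.1025 = 0.6054
E(R_P) = R_f + β_P × MRP = 5.1% + 0.6054 × 4.4% = 7.76%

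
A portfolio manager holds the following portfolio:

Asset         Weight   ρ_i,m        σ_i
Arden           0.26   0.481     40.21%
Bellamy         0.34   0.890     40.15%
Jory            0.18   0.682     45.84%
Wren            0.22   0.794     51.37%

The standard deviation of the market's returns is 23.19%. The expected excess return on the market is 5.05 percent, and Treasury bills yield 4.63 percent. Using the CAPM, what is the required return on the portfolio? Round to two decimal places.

β_Arden = 0.481 × 40.21% / 23.19% = 0.8340
β_Bellamy = 0.890 × 40.15% / 23.19% = 1.5409
β_Jory = 0.682 × 45.84% / 23.19% = 1.3481
β_Wren = 0.794 × 51.37% / 23.19% = 1.7589
β_P = Σ w_i β_i = 0.26×0.8340 + 0.34×1.5409 + 0.18×1.3481 + 0.22×1.7589 = 1.3704
E(R_P) = R_f + β_P × MRP = 4.63% + 1.3704 × 5.05% = 11.55%

11.55%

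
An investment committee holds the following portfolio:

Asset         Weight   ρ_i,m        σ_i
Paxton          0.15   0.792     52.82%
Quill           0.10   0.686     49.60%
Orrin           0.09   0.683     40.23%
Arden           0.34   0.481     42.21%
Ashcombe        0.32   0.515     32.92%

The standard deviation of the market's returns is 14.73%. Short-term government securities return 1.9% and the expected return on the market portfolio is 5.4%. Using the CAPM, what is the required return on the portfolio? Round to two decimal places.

7.72%

β_Paxton = 0.792 × 52.82% / 14.73% = 2.8400
β_Quill = 0.686 × 49.60% / 14.73% = 2.3100
β_Orrin = 0.683 × 40.23% / 14.73% = 1.8654
β_Arden = 0.481 × 42.21% / 14.73% = 1.3783
β_Ashcombe = 0.515 × 32.92% / 14.73% = 1.1510
β_P = Σ w_i β_i = 0.15×2.8400 + 0.10×2.3100 + 0.09×1.8654 + 0.34×1.3783 + 0.32×1.1510 = 1.6618
MRP = 5.4% − 1.9% = 3.50%
E(R_P) = R_f + β_P × MRP = 1.9% + 1.6618 × 3.5% = 7.72%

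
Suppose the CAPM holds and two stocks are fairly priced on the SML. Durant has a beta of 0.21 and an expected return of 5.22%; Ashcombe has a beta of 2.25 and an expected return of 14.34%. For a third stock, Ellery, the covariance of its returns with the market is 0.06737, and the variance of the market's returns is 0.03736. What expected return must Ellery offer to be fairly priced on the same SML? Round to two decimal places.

MRP = (14.34% − 5.22%) / (2.25 − 0.21) = 4.4706%
R_f = 5.22% − 0.21 × 4.4706% = 4.2812%
β_Ellery = Cov / Var(R_m) = 0.06737 / 0.03736 = 1.8033
E(R_Ellery) = R_f + β × MRP = 4.2812% + 1.8033 × 4.4706% = 12.34%

12.34%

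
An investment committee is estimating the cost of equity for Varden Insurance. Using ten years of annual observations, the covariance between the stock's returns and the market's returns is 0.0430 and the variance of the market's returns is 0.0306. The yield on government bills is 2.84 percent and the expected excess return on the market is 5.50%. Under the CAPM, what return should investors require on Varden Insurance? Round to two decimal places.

β = Cov(R_i, R_m) / Var(R_m) = 0.0430 / 0.0306 = 1.4052
E(R) = R_f + β × MRP = 2.84% + 1.4052 × 5.50% = 10.57%

10.57%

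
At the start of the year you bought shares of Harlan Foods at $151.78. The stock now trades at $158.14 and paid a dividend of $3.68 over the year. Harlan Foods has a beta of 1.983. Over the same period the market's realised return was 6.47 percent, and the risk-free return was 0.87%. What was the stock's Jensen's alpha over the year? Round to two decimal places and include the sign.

-5.36%

Realised HPR = (P1 + D1 − P0) / P0 = (158.14 + 3.68 − 151.78) / 151.78 = 10.04 / 151.78 = 6.6148%
MRP = 6.47% − 0.87% = 5.60%
CAPM required = R_f + β·MRP = 0.87% + 1.983 × 5.60% = 11.97480%
α = realised − required = 6.6148% − 11.97480% = -5.36%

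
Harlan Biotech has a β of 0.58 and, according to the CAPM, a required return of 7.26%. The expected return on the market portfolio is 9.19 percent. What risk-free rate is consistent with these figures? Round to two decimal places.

4.59%

E(R) = R_f + β(E(R_m) − R_f) = R_f(1 − β) + β·E(R_m)
7.26% = R_f × (1 − 0.58) + 0.58 × 9.19%
7.26% = R_f × 0.42 + 5.3302%
R_f = (7.26% − 5.3302%) / 0.42 = 4.59%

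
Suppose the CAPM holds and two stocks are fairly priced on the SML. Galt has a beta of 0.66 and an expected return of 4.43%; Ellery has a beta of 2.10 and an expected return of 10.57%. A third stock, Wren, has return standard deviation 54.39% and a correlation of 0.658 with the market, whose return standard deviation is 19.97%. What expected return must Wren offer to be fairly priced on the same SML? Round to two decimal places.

9.26%

MRP = (10.57% − 4.43%) / (2.10 − 0.66) = 4.2639%
R_f = 4.43% − 0.66 × 4.2639% = 1.6158%
β_Wren = ρ·σ_i/σ_m = 0.658 × 54.39 / 19.97 = 1.7921
E(R_Wren) = R_f + β × MRP = 1.6158% + 1.7921 × 4.2639% = 9.26%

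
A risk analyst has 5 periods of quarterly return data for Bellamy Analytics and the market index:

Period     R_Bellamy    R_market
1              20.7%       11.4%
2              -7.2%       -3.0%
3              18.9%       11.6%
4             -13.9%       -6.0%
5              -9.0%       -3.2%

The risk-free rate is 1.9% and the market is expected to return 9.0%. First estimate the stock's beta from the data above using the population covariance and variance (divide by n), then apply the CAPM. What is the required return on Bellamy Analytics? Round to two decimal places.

15.52%

Mean R_i = (20.7 − 7.2 + 18.9 − 13.9 − 9.0) / 5 = 1.9000%
Mean R_m = (11.4 − 3.0 + 11.6 − 6.0 − 3.2) / 5 = 2.1600%
Σ(R_i − R̄_i)(R_m − R̄_m) = 568.5000  ⇒  Cov = 568.5000 / 5 = 113.7000
Σ(R_m − R̄_m)² = 296.4320  ⇒  Var(R_m) = 296.4320 / 5 = 59.2864
β = Cov / Var(R_m) = 113.7000 / 59.2864 = 1.9178
MRP = 9.0% − 1.9% = 7.10%
E(R) = R_f + β × MRP = 1.9% + 1.9178 × 7.1% = 15.52%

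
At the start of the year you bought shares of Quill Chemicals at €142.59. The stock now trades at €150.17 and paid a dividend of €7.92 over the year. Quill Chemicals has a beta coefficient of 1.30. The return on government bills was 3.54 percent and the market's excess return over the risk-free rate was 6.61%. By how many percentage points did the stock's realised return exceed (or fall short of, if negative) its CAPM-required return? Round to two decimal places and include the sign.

-1.26%

Realised HPR = (P1 + D1 − P0) / P0 = (150.17 + 7.92 − 142.59) / 142.59 = 15.50 / 142.59 = 10.8703%
CAPM required = R_f + β·MRP = 3.54% + 1.30 × 6.61% = 12.1330%
α = realised − required = 10.8703% − 12.1330% = -1.26%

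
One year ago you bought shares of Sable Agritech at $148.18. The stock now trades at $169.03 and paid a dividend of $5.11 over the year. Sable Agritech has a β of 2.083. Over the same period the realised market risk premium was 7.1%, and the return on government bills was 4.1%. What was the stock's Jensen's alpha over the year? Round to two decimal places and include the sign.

Realised HPR = (P1 + D1 − P0) / P0 = (169.03 + 5.11 − 148.18) / 148.18 = 25.96 / 148.18 = 17.5192%
CAPM required = R_f + β·MRP = 4.1% + 2.083 × 7.1% = 18.8893%
α = realised − required = 17.5192% − 18.8893% = -1.37%

-1.37%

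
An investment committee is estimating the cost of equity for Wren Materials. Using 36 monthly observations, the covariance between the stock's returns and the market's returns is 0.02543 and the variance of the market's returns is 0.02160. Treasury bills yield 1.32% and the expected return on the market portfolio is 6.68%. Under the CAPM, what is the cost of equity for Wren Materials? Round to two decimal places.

β = Cov(R_i, R_m) / Var(R_m) = 0.02543 / 0.02160 = 1.1773
MRP = 6.68% − 1.32% = 5.36%
E(R) = R_f + β × MRP = 1.32% + 1.1773 × 5.36% = 7.63%

7.63%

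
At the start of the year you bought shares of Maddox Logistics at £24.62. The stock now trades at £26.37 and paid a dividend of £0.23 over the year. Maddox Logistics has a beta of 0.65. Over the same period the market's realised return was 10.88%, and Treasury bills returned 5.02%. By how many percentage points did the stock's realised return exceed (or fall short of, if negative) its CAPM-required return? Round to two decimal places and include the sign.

-0.79%

Realised HPR = (P1 + D1 − P0) / P0 = (26.37 + 0.23 − 24.62) / 24.62 = 1.98 / 24.62 = 8.0422%
MRP = 10.88% − 5.02% = 5.86%
CAPM required = R_f + β·MRP = 5.02% + 0.65 × 5.86% = 8.8290%
α = realised − required = 8.0422% − 8.8290% = -0.79%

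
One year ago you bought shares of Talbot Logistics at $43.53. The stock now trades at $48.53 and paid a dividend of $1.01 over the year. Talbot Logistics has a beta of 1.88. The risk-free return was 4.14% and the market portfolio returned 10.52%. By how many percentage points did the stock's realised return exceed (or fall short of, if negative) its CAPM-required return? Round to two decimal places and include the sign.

-2.33%

Realised HPR = (P1 + D1 − P0) / P0 = (48.53 + 1.01 − 43.53) / 43.53 = 6.01 / 43.53 = 13.8066%
MRP = 10.52% − 4.14% = 6.38%
CAPM required = R_f + β·MRP = 4.14% + 1.88 × 6.38% = 16.1344%
α = realised − required = 13.8066% − 16.1344% = -2.33%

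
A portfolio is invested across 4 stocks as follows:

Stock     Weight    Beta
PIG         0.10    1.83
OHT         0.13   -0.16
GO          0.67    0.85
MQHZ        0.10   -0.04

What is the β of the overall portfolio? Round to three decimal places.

β_P = Σ w_i β_i = 0.10×1.83 + 0.13×-0.16 + 0.67×0.85 + 0.10×-0.04 = 0.7277

0.728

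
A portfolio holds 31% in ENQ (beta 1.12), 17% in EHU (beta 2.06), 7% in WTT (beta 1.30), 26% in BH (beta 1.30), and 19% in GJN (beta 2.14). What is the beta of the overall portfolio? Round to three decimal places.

β_P = Σ w_i β_i = 0.31×1.12 + 0.17×2.06 + 0.07×1.30 + 0.26×1.30 + 0.19×2.14 = 1.5330

1.533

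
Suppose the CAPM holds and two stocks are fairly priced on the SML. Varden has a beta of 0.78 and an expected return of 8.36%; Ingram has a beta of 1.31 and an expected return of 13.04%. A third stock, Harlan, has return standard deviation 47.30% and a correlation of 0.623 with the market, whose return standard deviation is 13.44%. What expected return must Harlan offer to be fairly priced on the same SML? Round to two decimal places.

20.83%

MRP = (13.04% − 8.36%) / (1.31 − 0.78) = 8.8302%
R_f = 8.36% − 0.78 × 8.8302% = 1.4724%
β_Harlan = ρ·σ_i/σ_m = 0.623 × 47.30 / 13.44 = 2.1926
E(R_Harlan) = R_f + β × MRP = 1.4724% + 2.1926 × 8.8302% = 20.83%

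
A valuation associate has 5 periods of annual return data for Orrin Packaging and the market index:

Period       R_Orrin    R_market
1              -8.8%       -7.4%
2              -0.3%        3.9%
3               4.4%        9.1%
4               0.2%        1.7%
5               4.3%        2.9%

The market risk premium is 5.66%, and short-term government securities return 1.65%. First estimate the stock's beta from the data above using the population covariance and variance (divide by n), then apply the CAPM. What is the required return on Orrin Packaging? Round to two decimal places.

6.28%

Mean R_i = (-8.8 − 0.3 + 4.4 + 0.2 + 4.3) / 5 = -0.0400%
Mean R_m = (-7.4 + 3.9 + 9.1 + 1.7 + 2.9) / 5 = 2.0400%
Σ(R_i − R̄_i)(R_m − R̄_m) = 117.2080  ⇒  Cov = 117.2080 / 5 = 23.4416
Σ(R_m − R̄_m)² = 143.2720  ⇒  Var(R_m) = 143.2720 / 5 = 28.6544
β = Cov / Var(R_m) = 23.4416 / 28.6544 = 0.8181
E(R) = R_f + β × MRP = 1.65% + 0.8181 × 5.66% = 6.28%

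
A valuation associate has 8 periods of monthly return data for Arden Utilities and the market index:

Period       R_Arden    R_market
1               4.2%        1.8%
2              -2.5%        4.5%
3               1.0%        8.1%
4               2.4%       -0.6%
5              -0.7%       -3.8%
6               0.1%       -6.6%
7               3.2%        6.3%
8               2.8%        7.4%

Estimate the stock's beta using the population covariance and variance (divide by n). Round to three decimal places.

Mean R_i = (4.2 − 2.5 + 1.0 + 2.4 − 0.7 + 0.1 + 3.2 + 2.8) / 8 = 1.3125%
Mean R_m = (1.8 + 4.5 + 8.1 − 0.6 − 3.8 − 6.6 + 6.3 + 7.4) / 8 = 2.1375%
Σ(R_i − R̄_i)(R_m − R̄_m) = 23.4063  ⇒  Cov = 23.4063 / 8 = 2.9258
Σ(R_m − R̄_m)² = 205.3588  ⇒  Var(R_m) = 205.3588 / 8 = 25.6699
β = Cov / Var(R_m) = 2.9258 / 25.6699 = 0.1140

0.114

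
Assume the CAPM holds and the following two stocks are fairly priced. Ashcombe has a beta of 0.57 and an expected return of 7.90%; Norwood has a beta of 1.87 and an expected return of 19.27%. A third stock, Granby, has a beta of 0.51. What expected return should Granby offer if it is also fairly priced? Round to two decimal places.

7.38%

MRP (SML slope) = (19.27% − 7.90%) / (1.87 − 0.57) = 11.37% / 1.30 = 8.7462%
R_f (intercept) = 7.90% − 0.57 × 8.7462% = 2.9147%
E(R_Granby) = R_f + β × MRP = 2.9147% + 0.51 × 8.7462% = 7.38%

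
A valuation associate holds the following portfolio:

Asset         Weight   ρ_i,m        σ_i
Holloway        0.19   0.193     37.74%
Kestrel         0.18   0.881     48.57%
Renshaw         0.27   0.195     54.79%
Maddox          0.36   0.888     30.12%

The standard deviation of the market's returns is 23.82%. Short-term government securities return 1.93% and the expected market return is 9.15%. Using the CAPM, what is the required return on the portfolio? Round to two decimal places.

β_Holloway = 0.193 × 37.74% / 23.82% = 0.3058
β_Kestrel = 0.881 × 48.57% / 23.82% = 1.7964
β_Renshaw = 0.195 × 54.79% / 23.82% = 0.4485
β_Maddox = 0.888 × 30.12% / 23.82% = 1.1229
β_P = Σ w_i β_i = 0.19×0.3058 + 0.18×1.7964 + 0.27×0.4485 + 0.36×1.1229 = 0.9068
MRP = 9.15% − 1.93% = 7.22%
E(R_P) = R_f + β_P × MRP = 1.93% + 0.9068 × 7.22% = 8.48%

8.48%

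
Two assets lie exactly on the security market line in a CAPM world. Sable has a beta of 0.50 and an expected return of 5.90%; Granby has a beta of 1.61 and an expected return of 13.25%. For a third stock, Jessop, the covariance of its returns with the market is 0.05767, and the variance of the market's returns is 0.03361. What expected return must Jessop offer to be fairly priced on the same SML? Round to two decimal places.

MRP = (13.25% − 5.90%) / (1.61 − 0.50) = 6.6216%
R_f = 5.90% − 0.50 × 6.6216% = 2.5892%
β_Jessop = Cov / Var(R_m) = 0.05767 / 0.03361 = 1.7159
E(R_Jessop) = R_f + β × MRP = 2.5892% + 1.7159 × 6.6216% = 13.95%

13.95%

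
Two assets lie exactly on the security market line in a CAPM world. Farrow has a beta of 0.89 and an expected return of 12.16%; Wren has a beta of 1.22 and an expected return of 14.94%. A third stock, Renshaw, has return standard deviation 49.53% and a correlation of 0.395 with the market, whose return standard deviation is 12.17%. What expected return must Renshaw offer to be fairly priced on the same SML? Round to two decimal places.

18.21%

MRP = (14.94% − 12.16%) / (1.22 − 0.89) = 8.4242%
R_f = 12.16% − 0.89 × 8.4242% = 4.6625%
β_Renshaw = ρ·σ_i/σ_m = 0.395 × 49.53 / 12.17 = 1.6076
E(R_Renshaw) = R_f + β × MRP = 4.6625% + 1.6076 × 8.4242% = 18.21%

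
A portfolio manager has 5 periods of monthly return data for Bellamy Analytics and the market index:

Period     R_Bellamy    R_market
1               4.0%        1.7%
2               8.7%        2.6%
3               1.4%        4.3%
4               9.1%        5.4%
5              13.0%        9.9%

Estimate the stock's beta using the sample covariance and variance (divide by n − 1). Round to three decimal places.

0.980

Mean R_i = (4.0 + 8.7 + 1.4 + 9.1 + 13.0) / 5 = 7.2400%
Mean R_m = (1.7 + 2.6 + 4.3 + 5.4 + 9.9) / 5 = 4.7800%
Σ(R_i − R̄_i)(R_m − R̄_m) = 40.2440  ⇒  Cov = 40.2440 / 4 = 10.0610
Σ(R_m − R̄_m)² = 41.0680  ⇒  Var(R_m) = 41.0680 / 4 = 10.2670
β = Cov / Var(R_m) = 10.0610 / 10.2670 = 0.9799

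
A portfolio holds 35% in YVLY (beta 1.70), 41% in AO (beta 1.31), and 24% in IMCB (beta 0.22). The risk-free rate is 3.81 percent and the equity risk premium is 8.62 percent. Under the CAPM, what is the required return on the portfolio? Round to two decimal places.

14.02%

β_P = Σ w_i β_i = 0.35×1.70 + 0.41×1.31 + 0.24×0.22 = 1.1849
E(R_P) = R_f + β_P × MRP = 3.81% + 1.1849 × 8.62% = 14.02%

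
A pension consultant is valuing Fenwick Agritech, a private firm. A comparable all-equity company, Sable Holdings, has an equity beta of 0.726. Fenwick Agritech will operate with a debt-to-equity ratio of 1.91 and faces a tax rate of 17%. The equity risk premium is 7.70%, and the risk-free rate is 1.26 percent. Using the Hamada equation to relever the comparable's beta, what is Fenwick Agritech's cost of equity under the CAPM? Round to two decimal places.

β_L = β_U × [1 + (1 − t)(D/E)] = 0.726 × [1 + (1 − 0.17) × 1.91]
    = 0.726 × [1 + 0.83 × 1.91] = 0.726 × 2.5853 = 1.8769
E(R) = R_f + β_L × MRP = 1.26% + 1.8769 × 7.70% = 15.71%

15.71%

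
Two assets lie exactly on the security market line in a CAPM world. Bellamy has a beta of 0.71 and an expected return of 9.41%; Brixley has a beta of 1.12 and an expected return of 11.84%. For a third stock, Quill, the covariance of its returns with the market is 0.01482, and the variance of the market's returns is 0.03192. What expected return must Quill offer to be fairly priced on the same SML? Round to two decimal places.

MRP = (11.84% − 9.41%) / (1.12 − 0.71) = 5.9268%
R_f = 9.41% − 0.71 × 5.9268% = 5.2020%
β_Quill = Cov / Var(R_m) = 0.01482 / 0.03192 = 0.4643
E(R_Quill) = R_f + β × MRP = 5.2020% + 0.4643 × 5.9268% = 7.95%

7.95%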